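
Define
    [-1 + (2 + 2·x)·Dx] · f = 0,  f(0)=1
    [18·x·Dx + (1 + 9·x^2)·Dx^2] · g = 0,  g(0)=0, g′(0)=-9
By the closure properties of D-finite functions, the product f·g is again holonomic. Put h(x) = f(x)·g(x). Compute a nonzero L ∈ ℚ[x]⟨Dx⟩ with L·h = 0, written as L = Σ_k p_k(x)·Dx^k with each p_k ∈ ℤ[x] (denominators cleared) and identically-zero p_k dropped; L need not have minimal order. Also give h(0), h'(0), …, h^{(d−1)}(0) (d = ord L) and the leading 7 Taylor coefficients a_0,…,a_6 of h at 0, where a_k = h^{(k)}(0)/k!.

L = (3 - 36·x - 9·x^2) + (-4 + 68·x + 108·x^2 + 36·x^3)·Dx + (4 + 8·x + 40·x^2 + 72·x^3 + 36·x^4)·Dx^2  (order 2).
h: a_k = 0, -9, -9/2, 225/8, 207/16, -95247/640, -91467/1280, …
ICs: h(0) = 0, h′(0) = -9.

f: a_k = 1, 1/2, -1/8, 1/16, -5/128, 7/256, -21/1024, …
g: a_k = 0, -9, 0, 27, 0, -729/5, 0, …
Sym-product of L_f,L_g gives L₀ (≤ ord 2).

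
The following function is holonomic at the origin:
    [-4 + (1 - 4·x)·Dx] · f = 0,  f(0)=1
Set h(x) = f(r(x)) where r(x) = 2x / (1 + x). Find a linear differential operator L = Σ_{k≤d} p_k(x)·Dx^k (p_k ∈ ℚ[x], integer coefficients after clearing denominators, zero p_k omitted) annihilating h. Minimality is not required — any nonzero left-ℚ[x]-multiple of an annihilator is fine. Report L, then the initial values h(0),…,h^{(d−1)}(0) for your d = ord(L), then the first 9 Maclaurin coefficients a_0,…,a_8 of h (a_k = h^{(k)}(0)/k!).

f: a_k = 1, 4, 16, 64, 256, 1024, 4096, 16384, 65536, …
Change of var in L_f (x↦r) gives L₀.
L = 8 + (-1 + 6·x + 7·x^2)·Dx  (order 1).
h: a_k = 1, 8, 56, 392, 2744, 19208, 134456, 941192, 6588344, …
ICs: h(0) = 1.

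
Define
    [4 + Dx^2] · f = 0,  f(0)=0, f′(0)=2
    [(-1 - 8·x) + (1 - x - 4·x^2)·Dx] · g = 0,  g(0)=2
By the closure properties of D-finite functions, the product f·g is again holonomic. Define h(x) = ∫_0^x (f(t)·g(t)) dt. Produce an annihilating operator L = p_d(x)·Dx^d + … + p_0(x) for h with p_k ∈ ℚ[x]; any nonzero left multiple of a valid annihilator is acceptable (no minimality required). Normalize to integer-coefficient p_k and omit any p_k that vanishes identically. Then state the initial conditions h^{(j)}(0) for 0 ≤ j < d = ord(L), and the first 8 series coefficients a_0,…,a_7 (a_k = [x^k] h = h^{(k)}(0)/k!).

f: a_k = 0, 2, 0, -4/3, 0, 4/15, 0, -8/315, …
g: a_k = 2, 2, 10, 18, 58, 130, 362, 882, …
f·g: L₀ = L_f ⊗_s L_g, ord ≤ 2·1.
Integrate: L := L₀·Dx.
L = (4 + 4·x + 16·x^2)·Dx + (2 + 16·x)·Dx^2 + (-1 + x + 4·x^2)·Dx^3  (order 3).
h: a_k = 0, 0, 2, 4/3, 13/3, 20/3, 86/5, 3548/105, …
ICs: h(0) = 0, h′(0) = 0, h′′(0) = 4.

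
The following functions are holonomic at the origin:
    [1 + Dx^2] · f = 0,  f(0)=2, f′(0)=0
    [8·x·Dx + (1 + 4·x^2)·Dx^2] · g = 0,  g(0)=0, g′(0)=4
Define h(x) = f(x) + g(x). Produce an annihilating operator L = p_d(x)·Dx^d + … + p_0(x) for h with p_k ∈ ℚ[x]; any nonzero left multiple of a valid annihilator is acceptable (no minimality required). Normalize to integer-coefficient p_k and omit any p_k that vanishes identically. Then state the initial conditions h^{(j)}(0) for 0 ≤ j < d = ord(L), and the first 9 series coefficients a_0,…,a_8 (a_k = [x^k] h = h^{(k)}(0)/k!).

L = (-376·x + 1600·x^3 + 128·x^5)·Dx + (-7 + 76·x^2 + 432·x^4 + 64·x^6)·Dx^2 + (-376·x + 1600·x^3 + 128·x^5)·Dx^3 + (-7 + 76·x^2 + 432·x^4 + 64·x^6)·Dx^4  (order 4).
h: a_k = 2, 4, -1, -16/3, 1/12, 64/5, -1/360, -256/7, 1/20160, …
ICs: h(0) = 2, h′(0) = 4, h′′(0) = -2, h′′′(0) = -32.

f: a_k = 2, 0, -1, 0, 1/12, 0, -1/360, 0, 1/20160, …
g: a_k = 0, 4, 0, -16/3, 0, 64/5, 0, -256/7, 0, …
h₀=f+g: left-lcm gives L₀, ord ≤ 4.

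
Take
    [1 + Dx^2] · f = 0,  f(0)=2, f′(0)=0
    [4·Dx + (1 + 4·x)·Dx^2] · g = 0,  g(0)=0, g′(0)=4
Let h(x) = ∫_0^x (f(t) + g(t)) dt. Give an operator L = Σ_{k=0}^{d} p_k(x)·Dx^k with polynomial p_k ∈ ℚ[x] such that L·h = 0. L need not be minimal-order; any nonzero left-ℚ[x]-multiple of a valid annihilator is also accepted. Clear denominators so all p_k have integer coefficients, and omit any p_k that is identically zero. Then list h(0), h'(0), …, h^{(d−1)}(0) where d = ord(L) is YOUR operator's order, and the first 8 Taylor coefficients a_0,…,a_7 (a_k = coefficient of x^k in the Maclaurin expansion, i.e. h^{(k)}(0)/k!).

L = (388 + 32·x + 64·x^2)·Dx^2 + (33 + 140·x + 48·x^2 + 64·x^3)·Dx^3 + (388 + 32·x + 64·x^2)·Dx^4 + (33 + 140·x + 48·x^2 + 64·x^3)·Dx^5  (order 5).
h: a_k = 0, 2, 2, -3, 16/3, -767/60, 512/15, -245761/2520, …
ICs: h(0) = 0, h′(0) = 2, h′′(0) = 4, h′′′(0) = -18, h′′′′(0) = 128.

f: a_k = 2, 0, -1, 0, 1/12, 0, -1/360, 0, …
g: a_k = 0, 4, -8, 64/3, -64, 1024/5, -2048/3, 16384/7, …
f+g: L₀ = lclm(L_f,L_g), ord ≤ 2+2.
h=∫h₀ ⇒ L = L₀·Dx.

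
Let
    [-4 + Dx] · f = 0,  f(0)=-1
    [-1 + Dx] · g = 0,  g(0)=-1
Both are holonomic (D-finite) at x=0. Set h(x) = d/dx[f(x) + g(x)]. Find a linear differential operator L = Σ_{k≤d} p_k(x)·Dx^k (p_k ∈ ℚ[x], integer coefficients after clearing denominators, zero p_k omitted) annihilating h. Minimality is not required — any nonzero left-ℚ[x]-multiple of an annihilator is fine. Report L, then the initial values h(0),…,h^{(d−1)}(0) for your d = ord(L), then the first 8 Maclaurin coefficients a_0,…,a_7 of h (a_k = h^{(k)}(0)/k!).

f: a_k = -1, -4, -8, -32/3, -32/3, -128/15, -256/45, -1024/315, …
g: a_k = -1, -1, -1/2, -1/6, -1/24, -1/120, -1/720, -1/5040, …
Weyl lclm of L_f,L_g ⇒ L₀ (ord ≤ 2).
Differentiate: ansatz ord ≤ ord L₀ ⇒ L.
L = 4 - 5·Dx + Dx^2  (order 2).
h: a_k = -5, -17, -65/2, -257/6, -1025/24, -4097/120, -3277/144, -65537/5040, …
ICs: h(0) = -5, h′(0) = -17.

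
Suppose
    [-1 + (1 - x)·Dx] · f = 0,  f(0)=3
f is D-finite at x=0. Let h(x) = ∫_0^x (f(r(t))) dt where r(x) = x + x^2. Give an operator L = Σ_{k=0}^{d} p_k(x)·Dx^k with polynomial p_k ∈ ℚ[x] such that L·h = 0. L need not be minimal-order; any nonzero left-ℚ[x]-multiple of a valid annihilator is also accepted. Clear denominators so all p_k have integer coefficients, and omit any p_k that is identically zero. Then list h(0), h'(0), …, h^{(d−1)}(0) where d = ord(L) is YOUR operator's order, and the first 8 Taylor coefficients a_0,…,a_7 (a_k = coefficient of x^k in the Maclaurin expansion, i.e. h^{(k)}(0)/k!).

f: a_k = 3, 3, 3, 3, 3, 3, 3, 3, …
L₀ from L_f via x↦r, Dx↦r'^{-1}Dx.
h=∫₀ˣh₀: take L = L₀·Dx.
L = (1 + 2·x)·Dx + (-1 + x + x^2)·Dx^2  (order 2).
h: a_k = 0, 3, 3/2, 2, 9/4, 3, 4, 39/7, …
ICs: h(0) = 0, h′(0) = 3.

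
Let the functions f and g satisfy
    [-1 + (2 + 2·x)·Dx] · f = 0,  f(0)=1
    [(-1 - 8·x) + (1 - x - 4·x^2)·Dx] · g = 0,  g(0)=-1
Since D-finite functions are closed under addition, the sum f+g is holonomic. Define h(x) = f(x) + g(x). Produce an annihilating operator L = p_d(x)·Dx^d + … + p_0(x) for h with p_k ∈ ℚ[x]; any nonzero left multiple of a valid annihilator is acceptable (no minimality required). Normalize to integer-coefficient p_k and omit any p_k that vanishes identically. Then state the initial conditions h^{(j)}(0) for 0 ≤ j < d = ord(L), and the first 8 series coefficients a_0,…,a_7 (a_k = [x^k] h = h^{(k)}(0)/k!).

L = (21 + 75·x + 228·x^2 + 160·x^3) + (-41 - 174·x - 609·x^2 - 872·x^3 - 400·x^4)·Dx + (2 + 38·x + 30·x^2 - 198·x^3 - 352·x^4 - 160·x^5)·Dx^2  (order 2).
h: a_k = 0, -1/2, -41/8, -143/16, -3717/128, -16633/256, -185365/1024, -903135/2048, …
ICs: h(0) = 0, h′(0) = -1/2.

f: a_k = 1, 1/2, -1/8, 1/16, -5/128, 7/256, -21/1024, 33/2048, …
g: a_k = -1, -1, -5, -9, -29, -65, -181, -441, …
h₀=f+g: left-lcm gives L₀, ord ≤ 2.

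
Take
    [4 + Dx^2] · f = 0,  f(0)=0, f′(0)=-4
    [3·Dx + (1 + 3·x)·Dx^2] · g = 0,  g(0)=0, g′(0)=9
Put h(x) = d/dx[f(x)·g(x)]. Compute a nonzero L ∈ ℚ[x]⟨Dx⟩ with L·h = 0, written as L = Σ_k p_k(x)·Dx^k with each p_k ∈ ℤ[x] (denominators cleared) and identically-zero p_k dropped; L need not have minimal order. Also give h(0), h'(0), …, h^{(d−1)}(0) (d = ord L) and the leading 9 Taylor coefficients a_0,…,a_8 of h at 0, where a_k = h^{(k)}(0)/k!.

L = (-21880 - 49536·x - 195264·x^2 - 252288·x^3 + 225504·x^4 + 746496·x^5 + 373248·x^6) + (-9384 - 44856·x - 47520·x^2 + 90720·x^3 + 311040·x^4 + 186624·x^5)·Dx + (-6026 - 16344·x - 53892·x^2 - 32832·x^3 + 182736·x^4 + 373248·x^5 + 186624·x^6)·Dx^2 + (-2346 - 11214·x - 11880·x^2 + 22680·x^3 + 77760·x^4 + 46656·x^5)·Dx^3 + (-139 - 990·x - 1269·x^2 + 7560·x^3 + 31590·x^4 + 46656·x^5 + 23328·x^6)·Dx^4  (order 4).
h: a_k = 0, -72, 162, -336, 1035, -3096, 45612/5, -188960/7, 1121553/14, …
ICs: h(0) = 0, h′(0) = -72, h′′(0) = 324, h′′′(0) = -2016.

f: a_k = 0, -4, 0, 8/3, 0, -8/15, 0, 16/315, 0, …
g: a_k = 0, 9, -27/2, 27, -243/4, 729/5, -729/2, 6561/7, -19683/8, …
L₀ := L_f ⊗_s L_g (sym. prod.), ord ≤ 4.
h₀' ⇒ L via d/dx closure of L₀.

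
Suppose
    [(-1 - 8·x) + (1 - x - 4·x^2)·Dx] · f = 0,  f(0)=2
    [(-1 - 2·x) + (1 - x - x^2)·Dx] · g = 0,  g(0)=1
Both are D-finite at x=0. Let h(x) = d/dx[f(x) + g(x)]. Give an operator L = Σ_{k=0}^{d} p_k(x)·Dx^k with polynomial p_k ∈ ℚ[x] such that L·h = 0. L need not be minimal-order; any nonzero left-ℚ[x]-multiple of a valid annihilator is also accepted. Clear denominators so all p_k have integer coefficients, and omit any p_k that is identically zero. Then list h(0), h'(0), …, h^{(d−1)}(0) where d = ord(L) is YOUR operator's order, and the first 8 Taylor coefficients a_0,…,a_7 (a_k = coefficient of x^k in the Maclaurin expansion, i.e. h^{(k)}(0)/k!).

f: a_k = 2, 2, 10, 18, 58, 130, 362, 882, …
g: a_k = 1, 1, 2, 3, 5, 8, 13, 21, …
L₀ := lclm(L_f,L_g); ord L₀ ≤ 1+1.
Differentiate: ansatz ord ≤ ord L₀ ⇒ L.
L = (-6 - 216·x - 240·x^2 - 984·x^3 - 1554·x^4 - 1440·x^5 + 576·x^6) + (6 + 54·x + 66·x^2 + 144·x^3 - 177·x^4 - 1506·x^5 - 672·x^6 + 384·x^7)·Dx + (-1 + 2·x - 11·x^2 - 2·x^3 + 122·x^4 + 9·x^5 - 243·x^6 - 48·x^7 + 48·x^8)·Dx^2  (order 2).
h: a_k = 3, 24, 63, 252, 690, 2250, 6321, 18912, …
ICs: h(0) = 3, h′(0) = 24.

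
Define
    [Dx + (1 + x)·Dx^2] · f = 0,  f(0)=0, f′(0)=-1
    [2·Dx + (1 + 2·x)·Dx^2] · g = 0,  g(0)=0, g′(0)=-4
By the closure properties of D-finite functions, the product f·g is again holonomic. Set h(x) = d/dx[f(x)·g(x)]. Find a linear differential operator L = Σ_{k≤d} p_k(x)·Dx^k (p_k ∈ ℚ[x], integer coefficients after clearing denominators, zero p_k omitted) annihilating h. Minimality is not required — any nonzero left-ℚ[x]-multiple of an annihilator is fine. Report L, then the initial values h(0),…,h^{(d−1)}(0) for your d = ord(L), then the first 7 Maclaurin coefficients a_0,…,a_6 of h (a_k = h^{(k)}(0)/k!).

L = (20 + 48·x + 32·x^2) + (66 + 268·x + 360·x^2 + 160·x^3)·Dx + (32 + 180·x + 372·x^2 + 336·x^3 + 112·x^4)·Dx^2 + (3 + 22·x + 63·x^2 + 88·x^3 + 60·x^4 + 16·x^5)·Dx^3  (order 3).
h: a_k = 0, 8, -18, 104/3, -65, 1834/15, -1162/5, …
ICs: h(0) = 0, h′(0) = 8, h′′(0) = -36.

f: a_k = 0, -1, 1/2, -1/3, 1/4, -1/5, 1/6, …
g: a_k = 0, -4, 4, -16/3, 8, -64/5, 64/3, …
Product ⇒ symmetric product L₀, ord ≤ 4.
Derive L from L₀ (diff closure).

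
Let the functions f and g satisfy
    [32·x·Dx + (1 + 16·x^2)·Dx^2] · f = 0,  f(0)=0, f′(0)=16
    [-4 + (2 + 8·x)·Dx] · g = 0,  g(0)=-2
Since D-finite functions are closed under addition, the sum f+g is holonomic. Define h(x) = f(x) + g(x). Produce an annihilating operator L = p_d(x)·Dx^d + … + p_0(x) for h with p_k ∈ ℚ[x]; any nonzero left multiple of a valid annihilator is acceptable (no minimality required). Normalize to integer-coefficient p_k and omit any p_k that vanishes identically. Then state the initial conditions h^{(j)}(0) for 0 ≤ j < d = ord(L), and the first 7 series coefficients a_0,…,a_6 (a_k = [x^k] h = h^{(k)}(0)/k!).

L = (-32 - 320·x + 1536·x^2 + 3072·x^3)·Dx + (-22 - 128·x + 320·x^2 + 6144·x^3 + 10752·x^4)·Dx^2 + (-1 + 12·x + 96·x^2 + 384·x^3 + 1792·x^4 + 3072·x^5)·Dx^3  (order 3).
h: a_k = -2, 12, 4, -280/3, 20, 3816/5, 168, …
ICs: h(0) = -2, h′(0) = 12, h′′(0) = 8.

f: a_k = 0, 16, 0, -256/3, 0, 4096/5, 0, …
g: a_k = -2, -4, 4, -8, 20, -56, 168, …
f+g: L₀ = lclm(L_f,L_g), ord ≤ 2+1.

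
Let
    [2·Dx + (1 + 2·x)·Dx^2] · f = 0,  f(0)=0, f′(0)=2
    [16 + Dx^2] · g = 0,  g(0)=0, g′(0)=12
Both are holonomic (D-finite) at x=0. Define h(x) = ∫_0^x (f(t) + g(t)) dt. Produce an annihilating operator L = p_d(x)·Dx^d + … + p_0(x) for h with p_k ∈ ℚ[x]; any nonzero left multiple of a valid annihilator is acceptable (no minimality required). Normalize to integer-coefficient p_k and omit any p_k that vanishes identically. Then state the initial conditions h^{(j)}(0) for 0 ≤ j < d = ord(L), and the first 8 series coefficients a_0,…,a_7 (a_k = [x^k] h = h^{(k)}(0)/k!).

f: a_k = 0, 2, -2, 8/3, -4, 32/5, -32/3, 128/7, …
g: a_k = 0, 12, 0, -32, 0, 128/5, 0, -1024/105, …
Sum ⇒ L₀ = lclm(L_f,L_g) in ℚ(x)⟨Dx⟩.
Integrate: L := L₀·Dx.
L = (160 + 256·x + 256·x^2)·Dx^2 + (48 + 224·x + 384·x^2 + 256·x^3)·Dx^3 + (10 + 16·x + 16·x^2)·Dx^4 + (3 + 14·x + 24·x^2 + 16·x^3)·Dx^5  (order 5).
h: a_k = 0, 0, 7, -2/3, -22/3, -4/5, 16/3, -32/21, …
ICs: h(0) = 0, h′(0) = 0, h′′(0) = 14, h′′′(0) = -4, h′′′′(0) = -176.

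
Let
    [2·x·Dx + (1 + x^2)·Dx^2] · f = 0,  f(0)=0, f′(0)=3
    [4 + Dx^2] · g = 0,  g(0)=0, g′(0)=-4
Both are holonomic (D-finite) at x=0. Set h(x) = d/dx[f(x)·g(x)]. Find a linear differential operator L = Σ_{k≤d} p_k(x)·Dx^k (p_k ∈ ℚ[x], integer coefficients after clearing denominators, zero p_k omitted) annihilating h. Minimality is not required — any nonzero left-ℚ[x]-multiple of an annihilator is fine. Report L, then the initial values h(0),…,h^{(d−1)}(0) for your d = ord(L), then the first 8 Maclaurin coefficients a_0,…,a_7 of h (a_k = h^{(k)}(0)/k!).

f: a_k = 0, 3, 0, -1, 0, 3/5, 0, -3/7, …
g: a_k = 0, -4, 0, 8/3, 0, -8/15, 0, 16/315, …
h₀=f·g: eliminate ⇒ L₀, order ≤ 2·2.
Differentiate: ansatz ord ≤ ord L₀ ⇒ L.
L = (512 + 1824·x^2 + 2768·x^4 + 1920·x^6 + 912·x^8 + 320·x^10 + 64·x^12) + (248·x + 944·x^3 + 1240·x^5 + 800·x^7 + 320·x^9 + 64·x^11)·Dx + (168 + 652·x^2 + 1080·x^4 + 892·x^6 + 488·x^8 + 176·x^10 + 32·x^12)·Dx^2 + (62·x + 236·x^3 + 310·x^5 + 200·x^7 + 80·x^9 + 16·x^11)·Dx^3 + (10 + 49·x^2 + 97·x^4 + 103·x^6 + 65·x^8 + 24·x^10 + 4·x^12)·Dx^4  (order 4).
h: a_k = 0, -24, 0, 48, 0, -40, 0, 32, …
ICs: h(0) = 0, h′(0) = -24, h′′(0) = 0, h′′′(0) = 288.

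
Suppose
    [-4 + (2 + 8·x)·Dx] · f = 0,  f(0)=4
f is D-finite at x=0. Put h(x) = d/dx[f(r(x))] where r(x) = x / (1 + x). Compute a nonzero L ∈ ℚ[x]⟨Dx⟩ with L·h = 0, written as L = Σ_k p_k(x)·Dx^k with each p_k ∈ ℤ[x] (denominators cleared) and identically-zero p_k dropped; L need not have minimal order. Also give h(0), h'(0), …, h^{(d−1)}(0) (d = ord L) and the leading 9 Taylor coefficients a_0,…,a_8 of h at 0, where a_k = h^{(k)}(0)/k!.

f: a_k = 4, 8, -8, 16, -40, 112, -336, 1056, -3432, …
h₀=f(r): pull back L_f along r ⇒ L₀.
h₀' ⇒ L via d/dx closure of L₀.
L = (-4 - 10·x) + (-1 - 6·x - 5·x^2)·Dx  (order 1).
h: a_k = 8, -32, 120, -480, 2040, -9024, 40936, -188800, 880920, …
ICs: h(0) = 8.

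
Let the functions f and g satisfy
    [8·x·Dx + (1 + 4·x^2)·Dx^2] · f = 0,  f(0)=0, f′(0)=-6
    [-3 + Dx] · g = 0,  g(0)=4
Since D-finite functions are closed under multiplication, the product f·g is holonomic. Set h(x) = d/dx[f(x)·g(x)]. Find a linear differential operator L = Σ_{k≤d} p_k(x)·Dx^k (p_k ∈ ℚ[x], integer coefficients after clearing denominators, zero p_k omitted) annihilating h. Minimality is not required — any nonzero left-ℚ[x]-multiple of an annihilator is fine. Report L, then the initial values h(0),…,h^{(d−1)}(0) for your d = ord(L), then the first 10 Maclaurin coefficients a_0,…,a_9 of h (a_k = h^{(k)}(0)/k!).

f: a_k = 0, -6, 0, 8, 0, -96/5, 0, 384/7, 0, -512/3, …
g: a_k = 4, 12, 18, 18, 27/2, 81/10, 81/20, 243/140, 729/1120, 243/1120, …
f·g: L₀ = L_f ⊗_s L_g, ord ≤ 2·1.
Differentiate: ansatz ord ≤ ord L₀ ⇒ L.
L = (3 - 144·x + 504·x^2 - 576·x^3 + 432·x^4) + (-10 + 72·x - 240·x^2 + 288·x^3 - 288·x^4)·Dx + (3 - 8·x + 24·x^2 - 32·x^3 + 48·x^4)·Dx^2  (order 2).
h: a_k = -24, -144, -228, -48, -69, -810, -2973/10, 20556/7, 74649/112, -481403/40, …
ICs: h(0) = -24, h′(0) = -144.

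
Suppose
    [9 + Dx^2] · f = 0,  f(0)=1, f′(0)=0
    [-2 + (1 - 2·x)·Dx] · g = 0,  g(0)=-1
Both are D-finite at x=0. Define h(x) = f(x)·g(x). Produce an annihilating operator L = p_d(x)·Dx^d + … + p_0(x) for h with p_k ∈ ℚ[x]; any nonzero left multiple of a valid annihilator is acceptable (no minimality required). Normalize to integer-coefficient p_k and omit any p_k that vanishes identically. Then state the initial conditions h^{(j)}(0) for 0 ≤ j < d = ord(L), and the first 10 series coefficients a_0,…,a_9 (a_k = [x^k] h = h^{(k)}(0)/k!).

L = (-9 + 18·x) + 4·Dx + (-1 + 2·x)·Dx^2  (order 2).
h: a_k = -1, -2, 1/2, 1, -11/8, -11/4, -359/80, -359/40, -16229/896, -16229/448, …
ICs: h(0) = -1, h′(0) = -2.

f: a_k = 1, 0, -9/2, 0, 27/8, 0, -81/80, 0, 729/4480, 0, …
g: a_k = -1, -2, -4, -8, -16, -32, -64, -128, -256, -512, …
h₀=f·g: eliminate ⇒ L₀, order ≤ 2·1.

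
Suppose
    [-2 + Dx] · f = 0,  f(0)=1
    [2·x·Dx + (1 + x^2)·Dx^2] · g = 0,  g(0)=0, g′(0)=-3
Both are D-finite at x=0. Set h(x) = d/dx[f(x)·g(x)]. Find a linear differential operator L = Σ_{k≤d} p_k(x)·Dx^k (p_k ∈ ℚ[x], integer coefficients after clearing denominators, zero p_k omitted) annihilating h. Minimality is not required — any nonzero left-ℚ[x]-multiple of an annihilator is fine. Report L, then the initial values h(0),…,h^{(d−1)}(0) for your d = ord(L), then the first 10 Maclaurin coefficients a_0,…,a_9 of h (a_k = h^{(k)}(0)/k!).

f: a_k = 1, 2, 2, 4/3, 2/3, 4/15, 4/45, 8/315, 2/315, 4/2835, …
g: a_k = 0, -3, 0, 1, 0, -3/5, 0, 3/7, 0, -1/3, …
Sym-product of L_f,L_g gives L₀ (≤ ord 2).
Derive L from L₀ (diff closure).
L = (2 - 8·x + 14·x^2 - 8·x^3 + 4·x^4) + (-3 + 6·x - 11·x^2 + 6·x^3 - 4·x^4)·Dx + (1 - x + 2·x^2 - x^3 + x^4)·Dx^2  (order 2).
h: a_k = -3, -12, -15, -8, -3, -4, -13/5, 208/105, 61/35, -316/135, …
ICs: h(0) = -3, h′(0) = -12.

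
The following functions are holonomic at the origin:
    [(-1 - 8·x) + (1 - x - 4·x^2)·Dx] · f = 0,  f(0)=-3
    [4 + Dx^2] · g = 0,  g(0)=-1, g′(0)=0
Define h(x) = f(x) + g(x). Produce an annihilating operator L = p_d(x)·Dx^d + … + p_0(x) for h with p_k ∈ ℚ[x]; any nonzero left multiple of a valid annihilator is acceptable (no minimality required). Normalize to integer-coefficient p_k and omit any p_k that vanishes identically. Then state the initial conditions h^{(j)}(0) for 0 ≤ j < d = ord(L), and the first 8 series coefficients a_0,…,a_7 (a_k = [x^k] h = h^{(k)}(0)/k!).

f: a_k = -3, -3, -15, -27, -87, -195, -543, -1323, …
g: a_k = -1, 0, 2, 0, -2/3, 0, 4/45, 0, …
Weyl lclm of L_f,L_g ⇒ L₀ (ord ≤ 3).
L = (116 + 1008·x + 968·x^2 + 2688·x^3 + 640·x^4 + 1024·x^5) + (-28 - 4·x + 8·x^2 + 200·x^3 + 480·x^4 + 384·x^5 + 512·x^6)·Dx + (29 + 252·x + 242·x^2 + 672·x^3 + 160·x^4 + 256·x^5)·Dx^2 + (-7 - x + 2·x^2 + 50·x^3 + 120·x^4 + 96·x^5 + 128·x^6)·Dx^3  (order 3).
h: a_k = -4, -3, -13, -27, -263/3, -195, -24431/45, -1323, …
ICs: h(0) = -4, h′(0) = -3, h′′(0) = -26.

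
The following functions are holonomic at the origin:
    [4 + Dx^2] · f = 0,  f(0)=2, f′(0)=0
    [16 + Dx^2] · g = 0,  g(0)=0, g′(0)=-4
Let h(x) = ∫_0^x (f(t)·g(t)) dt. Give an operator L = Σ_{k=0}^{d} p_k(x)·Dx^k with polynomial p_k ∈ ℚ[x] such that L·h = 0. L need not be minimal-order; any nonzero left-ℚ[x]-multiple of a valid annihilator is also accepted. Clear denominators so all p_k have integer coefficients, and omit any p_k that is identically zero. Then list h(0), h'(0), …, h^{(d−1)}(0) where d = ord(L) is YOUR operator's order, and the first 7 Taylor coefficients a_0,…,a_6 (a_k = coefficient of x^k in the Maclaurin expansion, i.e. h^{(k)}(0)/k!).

f: a_k = 2, 0, -4, 0, 4/3, 0, -8/45, …
g: a_k = 0, -4, 0, 32/3, 0, -128/15, 0, …
h₀=f·g: eliminate ⇒ L₀, order ≤ 2·2.
Integrate: L := L₀·Dx.
L = 144·Dx + 40·Dx^3 + Dx^5  (order 5).
h: a_k = 0, 0, -4, 0, 28/3, 0, -488/45, …
ICs: h(0) = 0, h′(0) = 0, h′′(0) = -8, h′′′(0) = 0, h′′′′(0) = 224.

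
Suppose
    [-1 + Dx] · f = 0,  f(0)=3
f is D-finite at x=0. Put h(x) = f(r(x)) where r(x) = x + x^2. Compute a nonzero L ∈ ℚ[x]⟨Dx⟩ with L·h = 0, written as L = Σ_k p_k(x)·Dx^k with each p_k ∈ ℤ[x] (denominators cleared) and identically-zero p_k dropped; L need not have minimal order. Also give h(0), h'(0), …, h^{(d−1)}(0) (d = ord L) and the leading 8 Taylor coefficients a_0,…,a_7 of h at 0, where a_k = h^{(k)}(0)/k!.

L = (-1 - 2·x) + Dx  (order 1).
h: a_k = 3, 3, 9/2, 7/2, 25/8, 81/40, 331/240, 1303/1680, …
ICs: h(0) = 3.

f: a_k = 3, 3, 3/2, 1/2, 1/8, 1/40, 1/240, 1/1680, …
f∘r: x↦r, Dx↦Dx/r' in L_f ⇒ L₀.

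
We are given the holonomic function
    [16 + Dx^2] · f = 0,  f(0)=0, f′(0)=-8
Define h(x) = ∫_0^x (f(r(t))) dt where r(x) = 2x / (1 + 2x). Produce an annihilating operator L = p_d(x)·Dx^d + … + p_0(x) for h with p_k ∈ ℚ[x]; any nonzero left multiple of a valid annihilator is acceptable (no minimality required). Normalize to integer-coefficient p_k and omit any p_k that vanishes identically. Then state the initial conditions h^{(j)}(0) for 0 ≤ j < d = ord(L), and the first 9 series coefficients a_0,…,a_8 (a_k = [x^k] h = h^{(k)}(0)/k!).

L = 64·Dx + (4 + 24·x + 48·x^2 + 32·x^3)·Dx^2 + (1 + 8·x + 24·x^2 + 32·x^3 + 16·x^4)·Dx^3  (order 3).
h: a_k = 0, 0, -8, 32/3, 80/3, -896/5, 24704/45, -7680/7, 315008/315, …
ICs: h(0) = 0, h′(0) = 0, h′′(0) = -16.

f: a_k = 0, -8, 0, 64/3, 0, -256/15, 0, 2048/315, 0, …
h₀=f(r): pull back L_f along r ⇒ L₀.
Integrate: L := L₀·Dx.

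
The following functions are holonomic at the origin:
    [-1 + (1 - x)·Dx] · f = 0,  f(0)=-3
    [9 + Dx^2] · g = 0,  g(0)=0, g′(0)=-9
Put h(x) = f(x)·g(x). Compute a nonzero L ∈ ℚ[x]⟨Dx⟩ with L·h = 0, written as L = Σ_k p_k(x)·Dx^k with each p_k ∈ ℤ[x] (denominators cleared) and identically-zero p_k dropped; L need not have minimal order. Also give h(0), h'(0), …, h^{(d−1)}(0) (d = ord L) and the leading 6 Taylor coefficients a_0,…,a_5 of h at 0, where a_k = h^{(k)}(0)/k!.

L = (-9 + 9·x) + 2·Dx + (-1 + x)·Dx^2  (order 2).
h: a_k = 0, 27, 27, -27/2, -27/2, 189/40, …
ICs: h(0) = 0, h′(0) = 27.

f: a_k = -3, -3, -3, -3, -3, -3, …
g: a_k = 0, -9, 0, 27/2, 0, -243/40, …
Sym-product of L_f,L_g gives L₀ (≤ ord 2).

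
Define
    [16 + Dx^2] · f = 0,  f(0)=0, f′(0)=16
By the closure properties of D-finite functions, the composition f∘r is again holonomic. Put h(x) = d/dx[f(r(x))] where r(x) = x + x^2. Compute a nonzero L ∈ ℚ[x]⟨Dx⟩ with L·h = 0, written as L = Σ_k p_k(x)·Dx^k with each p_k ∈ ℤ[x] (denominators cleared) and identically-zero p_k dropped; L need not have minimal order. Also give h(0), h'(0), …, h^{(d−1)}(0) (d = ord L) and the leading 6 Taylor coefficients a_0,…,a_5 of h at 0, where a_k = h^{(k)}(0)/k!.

L = (28 + 128·x + 384·x^2 + 512·x^3 + 256·x^4) + (-6 - 12·x)·Dx + (1 + 4·x + 4·x^2)·Dx^2  (order 2).
h: a_k = 16, 32, -128, -512, -1408/3, 768, …
ICs: h(0) = 16, h′(0) = 32.

f: a_k = 0, 16, 0, -128/3, 0, 512/15, …
f∘r: x↦r, Dx↦Dx/r' in L_f ⇒ L₀.
Differentiate: ansatz ord ≤ ord L₀ ⇒ L.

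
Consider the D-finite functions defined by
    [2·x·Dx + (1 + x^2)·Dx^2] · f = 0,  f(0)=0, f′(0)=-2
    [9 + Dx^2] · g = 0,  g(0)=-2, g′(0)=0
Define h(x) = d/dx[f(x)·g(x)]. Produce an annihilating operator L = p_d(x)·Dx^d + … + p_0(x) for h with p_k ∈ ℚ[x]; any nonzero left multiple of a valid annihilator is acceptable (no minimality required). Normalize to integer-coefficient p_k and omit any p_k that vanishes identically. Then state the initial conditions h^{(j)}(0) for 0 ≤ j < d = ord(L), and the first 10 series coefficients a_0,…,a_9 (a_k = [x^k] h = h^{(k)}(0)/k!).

f: a_k = 0, -2, 0, 2/3, 0, -2/5, 0, 2/7, 0, -2/9, …
g: a_k = -2, 0, 9, 0, -27/4, 0, 81/40, 0, -729/2240, 0, …
f·g: L₀ = L_f ⊗_s L_g, ord ≤ 2·2.
Differentiate: ansatz ord ≤ ord L₀ ⇒ L.
L = (20358 + 86886·x^2 + 157437·x^4 + 155520·x^6 + 96228·x^8 + 36450·x^10 + 6561·x^12) + (6372·x + 25596·x^3 + 39960·x^5 + 32400·x^7 + 14580·x^9 + 2916·x^11)·Dx + (3432 + 15828·x^2 + 31110·x^4 + 33588·x^6 + 22032·x^8 + 8424·x^10 + 1458·x^12)·Dx^2 + (708·x + 2844·x^3 + 4440·x^5 + 3600·x^7 + 1620·x^9 + 324·x^11)·Dx^3 + (130 + 686·x^2 + 1513·x^4 + 1812·x^6 + 1260·x^8 + 486·x^10 + 81·x^12)·Dx^4  (order 4).
h: a_k = 4, 0, -58, 0, 203/2, 0, -1781/20, 0, 15557/224, 0, …
ICs: h(0) = 4, h′(0) = 0, h′′(0) = -116, h′′′(0) = 0.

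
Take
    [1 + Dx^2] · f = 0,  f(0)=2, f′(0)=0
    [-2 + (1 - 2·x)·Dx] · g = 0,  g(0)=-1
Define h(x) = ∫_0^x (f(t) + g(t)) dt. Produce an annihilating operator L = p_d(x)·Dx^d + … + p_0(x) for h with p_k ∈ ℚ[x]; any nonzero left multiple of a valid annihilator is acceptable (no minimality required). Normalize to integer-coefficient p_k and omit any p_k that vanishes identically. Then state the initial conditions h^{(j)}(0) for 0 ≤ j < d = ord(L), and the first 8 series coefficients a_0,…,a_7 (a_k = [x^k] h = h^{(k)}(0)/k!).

L = (-50 + 8·x - 8·x^2)·Dx + (9 - 22·x + 12·x^2 - 8·x^3)·Dx^2 + (-50 + 8·x - 8·x^2)·Dx^3 + (9 - 22·x + 12·x^2 - 8·x^3)·Dx^4  (order 4).
h: a_k = 0, 1, -1, -5/3, -2, -191/60, -16/3, -23041/2520, …
ICs: h(0) = 0, h′(0) = 1, h′′(0) = -2, h′′′(0) = -10.

f: a_k = 2, 0, -1, 0, 1/12, 0, -1/360, 0, …
g: a_k = -1, -2, -4, -8, -16, -32, -64, -128, …
Weyl lclm of L_f,L_g ⇒ L₀ (ord ≤ 3).
h=∫h₀ ⇒ L = L₀·Dx.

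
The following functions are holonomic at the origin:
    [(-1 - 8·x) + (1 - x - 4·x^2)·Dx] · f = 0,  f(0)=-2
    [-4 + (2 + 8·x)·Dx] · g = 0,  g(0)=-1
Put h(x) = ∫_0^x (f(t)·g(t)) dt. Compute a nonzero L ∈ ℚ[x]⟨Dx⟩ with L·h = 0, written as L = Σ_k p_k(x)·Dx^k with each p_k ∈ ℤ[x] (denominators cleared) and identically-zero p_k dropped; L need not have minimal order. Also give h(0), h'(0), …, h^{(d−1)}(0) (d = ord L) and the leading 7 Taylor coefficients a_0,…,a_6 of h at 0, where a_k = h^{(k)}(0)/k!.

L = (3 + 10·x + 24·x^2)·Dx + (-1 - 3·x + 8·x^2 + 16·x^3)·Dx^2  (order 2).
h: a_k = 0, 2, 3, 10/3, 21/2, 62/5, 143/3, …
ICs: h(0) = 0, h′(0) = 2.

f: a_k = -2, -2, -10, -18, -58, -130, -362, …
g: a_k = -1, -2, 2, -4, 10, -28, 84, …
h₀=f·g: eliminate ⇒ L₀, order ≤ 1·1.
Integrate: L := L₀·Dx.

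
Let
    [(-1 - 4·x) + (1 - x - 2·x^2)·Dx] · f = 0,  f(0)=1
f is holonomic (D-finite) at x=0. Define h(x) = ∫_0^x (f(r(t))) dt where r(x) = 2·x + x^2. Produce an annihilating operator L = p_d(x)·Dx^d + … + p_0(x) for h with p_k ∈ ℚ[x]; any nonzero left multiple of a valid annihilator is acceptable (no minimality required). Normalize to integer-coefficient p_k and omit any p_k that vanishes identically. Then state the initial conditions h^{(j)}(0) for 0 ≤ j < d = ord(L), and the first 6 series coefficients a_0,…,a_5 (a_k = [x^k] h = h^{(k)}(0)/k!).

f: a_k = 1, 1, 3, 5, 11, 21, …
Substitute x→r, Dx→(1/r')Dx; clear ⇒ L₀.
h=∫h₀ ⇒ L = L₀·Dx.
L = (2 + 16·x + 8·x^2)·Dx + (-1 + 3·x + 6·x^2 + 2·x^3)·Dx^2  (order 2).
h: a_k = 0, 1, 1, 13/3, 13, 239/5, …
ICs: h(0) = 0, h′(0) = 1.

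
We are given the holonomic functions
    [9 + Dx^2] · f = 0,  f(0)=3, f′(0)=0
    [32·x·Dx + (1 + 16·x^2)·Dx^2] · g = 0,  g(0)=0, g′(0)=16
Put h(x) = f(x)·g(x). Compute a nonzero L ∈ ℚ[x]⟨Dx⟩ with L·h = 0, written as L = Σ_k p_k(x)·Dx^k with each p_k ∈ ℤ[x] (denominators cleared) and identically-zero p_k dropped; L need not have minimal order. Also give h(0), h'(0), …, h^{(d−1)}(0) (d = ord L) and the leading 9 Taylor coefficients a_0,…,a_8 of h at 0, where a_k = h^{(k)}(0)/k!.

f: a_k = 3, 0, -27/2, 0, 81/8, 0, -243/80, 0, 2187/4480, …
g: a_k = 0, 16, 0, -256/3, 0, 4096/5, 0, -65536/7, 0, …
Sym-product of L_f,L_g gives L₀ (≤ ord 4).
L = (16425 + 696384·x^2 + 2778624·x^4 + 11943936·x^6 + 47775744·x^8) + (23616·x + 543744·x^3 + 3981312·x^5 + 21233664·x^7)·Dx + (2050 + 87168·x^2 + 470016·x^4 + 2654208·x^6 + 10616832·x^8)·Dx^2 + (2624·x + 60416·x^3 + 442368·x^5 + 2359296·x^7)·Dx^3 + (25 + 1088·x^2 + 17920·x^4 + 147456·x^6 + 589824·x^8)·Dx^4  (order 4).
h: a_k = 0, 48, 0, -472, 0, 18858/5, 0, -1402053/35, 0, …
ICs: h(0) = 0, h′(0) = 48, h′′(0) = 0, h′′′(0) = -2832.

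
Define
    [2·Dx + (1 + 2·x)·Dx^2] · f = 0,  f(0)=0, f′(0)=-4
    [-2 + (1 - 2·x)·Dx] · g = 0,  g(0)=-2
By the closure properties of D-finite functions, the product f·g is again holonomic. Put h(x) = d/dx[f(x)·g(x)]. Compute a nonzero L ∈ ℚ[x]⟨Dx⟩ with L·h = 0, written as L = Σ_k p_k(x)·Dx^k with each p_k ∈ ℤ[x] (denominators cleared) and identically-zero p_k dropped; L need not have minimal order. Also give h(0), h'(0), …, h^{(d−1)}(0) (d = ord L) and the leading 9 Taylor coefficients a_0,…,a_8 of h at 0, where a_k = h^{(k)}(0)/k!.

L = 16 + (2 + 20·x)·Dx + (-1 + 4·x^2)·Dx^2  (order 2).
h: a_k = 8, 16, 80, 448/3, 1504/3, 4736/5, 40832/15, 545792/105, 481024/35, …
ICs: h(0) = 8, h′(0) = 16.

f: a_k = 0, -4, 4, -16/3, 8, -64/5, 64/3, -256/7, 64, …
g: a_k = -2, -4, -8, -16, -32, -64, -128, -256, -512, …
Product ⇒ symmetric product L₀, ord ≤ 2.
h₀' ⇒ L via d/dx closure of L₀.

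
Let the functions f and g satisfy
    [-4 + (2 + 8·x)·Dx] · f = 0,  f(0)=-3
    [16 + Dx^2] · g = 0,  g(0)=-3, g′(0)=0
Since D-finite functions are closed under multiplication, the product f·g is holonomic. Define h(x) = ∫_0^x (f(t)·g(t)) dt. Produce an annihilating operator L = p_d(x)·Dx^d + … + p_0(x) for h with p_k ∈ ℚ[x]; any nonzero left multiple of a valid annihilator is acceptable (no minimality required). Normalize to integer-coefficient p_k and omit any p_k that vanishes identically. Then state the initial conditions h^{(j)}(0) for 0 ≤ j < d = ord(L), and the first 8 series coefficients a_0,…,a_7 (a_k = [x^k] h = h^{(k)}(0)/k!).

L = (28 + 128·x + 256·x^2)·Dx + (-4 - 16·x)·Dx^2 + (1 + 8·x + 16·x^2)·Dx^3  (order 3).
h: a_k = 0, 9, 9, -30, -27, 30, 26, -1396/35, …
ICs: h(0) = 0, h′(0) = 9, h′′(0) = 18.

f: a_k = -3, -6, 6, -12, 30, -84, 252, -792, …
g: a_k = -3, 0, 24, 0, -32, 0, 256/15, 0, …
f·g: L₀ = L_f ⊗_s L_g, ord ≤ 1·2.
Integrate: L := L₀·Dx.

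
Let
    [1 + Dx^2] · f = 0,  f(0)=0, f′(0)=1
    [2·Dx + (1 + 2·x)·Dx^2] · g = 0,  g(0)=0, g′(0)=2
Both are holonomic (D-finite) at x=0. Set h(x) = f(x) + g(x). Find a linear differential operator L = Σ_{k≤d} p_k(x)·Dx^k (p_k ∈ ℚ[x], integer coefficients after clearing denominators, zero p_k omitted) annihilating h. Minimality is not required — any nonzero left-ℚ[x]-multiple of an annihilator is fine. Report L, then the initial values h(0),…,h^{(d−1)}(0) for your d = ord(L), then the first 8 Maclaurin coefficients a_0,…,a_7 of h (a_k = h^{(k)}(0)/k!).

L = (50 + 8·x + 8·x^2)·Dx + (9 + 22·x + 12·x^2 + 8·x^3)·Dx^2 + (50 + 8·x + 8·x^2)·Dx^3 + (9 + 22·x + 12·x^2 + 8·x^3)·Dx^4  (order 4).
h: a_k = 0, 3, -2, 5/2, -4, 769/120, -32/3, 92159/5040, …
ICs: h(0) = 0, h′(0) = 3, h′′(0) = -4, h′′′(0) = 15.

f: a_k = 0, 1, 0, -1/6, 0, 1/120, 0, -1/5040, …
g: a_k = 0, 2, -2, 8/3, -4, 32/5, -32/3, 128/7, …
f+g: L₀ = lclm(L_f,L_g), ord ≤ 2+2.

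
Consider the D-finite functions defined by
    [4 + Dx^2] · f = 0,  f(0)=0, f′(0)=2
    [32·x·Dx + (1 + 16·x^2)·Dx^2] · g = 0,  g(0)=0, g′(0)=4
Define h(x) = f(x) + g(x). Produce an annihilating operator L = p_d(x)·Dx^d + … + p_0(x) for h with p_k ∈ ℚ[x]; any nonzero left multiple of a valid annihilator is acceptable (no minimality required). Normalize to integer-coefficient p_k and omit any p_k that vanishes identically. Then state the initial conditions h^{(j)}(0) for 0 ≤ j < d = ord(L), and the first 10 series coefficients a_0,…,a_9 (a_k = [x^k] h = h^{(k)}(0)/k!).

L = (-6016·x + 102400·x^3 + 32768·x^5)·Dx + (-28 + 1216·x^2 + 27648·x^4 + 16384·x^6)·Dx^2 + (-1504·x + 25600·x^3 + 8192·x^5)·Dx^3 + (-7 + 304·x^2 + 6912·x^4 + 4096·x^6)·Dx^4  (order 4).
h: a_k = 0, 6, 0, -68/3, 0, 3076/15, 0, -737288/315, 0, 82575364/2835, …
ICs: h(0) = 0, h′(0) = 6, h′′(0) = 0, h′′′(0) = -136.

f: a_k = 0, 2, 0, -4/3, 0, 4/15, 0, -8/315, 0, 4/2835, …
g: a_k = 0, 4, 0, -64/3, 0, 1024/5, 0, -16384/7, 0, 262144/9, …
f+g: L₀ = lclm(L_f,L_g), ord ≤ 2+2.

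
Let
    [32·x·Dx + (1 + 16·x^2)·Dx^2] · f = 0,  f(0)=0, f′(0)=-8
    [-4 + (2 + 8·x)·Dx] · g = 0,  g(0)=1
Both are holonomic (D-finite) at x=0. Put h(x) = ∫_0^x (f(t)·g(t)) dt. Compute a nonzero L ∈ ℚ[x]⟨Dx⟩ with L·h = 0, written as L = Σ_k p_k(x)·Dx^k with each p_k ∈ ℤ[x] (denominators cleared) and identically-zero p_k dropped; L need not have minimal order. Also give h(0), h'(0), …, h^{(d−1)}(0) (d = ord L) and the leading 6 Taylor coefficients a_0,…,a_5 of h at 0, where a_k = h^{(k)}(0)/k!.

f: a_k = 0, -8, 0, 128/3, 0, -2048/5, …
g: a_k = 1, 2, -2, 4, -10, 28, …
Product ⇒ symmetric product L₀, ord ≤ 2.
Integrate: L := L₀·Dx.
L = (12 - 64·x - 64·x^2)·Dx + (-4 + 16·x + 192·x^2 + 256·x^3)·Dx^2 + (1 + 8·x + 32·x^2 + 128·x^3 + 256·x^4)·Dx^3  (order 3).
h: a_k = 0, 0, -4, -16/3, 44/3, 32/3, …
ICs: h(0) = 0, h′(0) = 0, h′′(0) = -8.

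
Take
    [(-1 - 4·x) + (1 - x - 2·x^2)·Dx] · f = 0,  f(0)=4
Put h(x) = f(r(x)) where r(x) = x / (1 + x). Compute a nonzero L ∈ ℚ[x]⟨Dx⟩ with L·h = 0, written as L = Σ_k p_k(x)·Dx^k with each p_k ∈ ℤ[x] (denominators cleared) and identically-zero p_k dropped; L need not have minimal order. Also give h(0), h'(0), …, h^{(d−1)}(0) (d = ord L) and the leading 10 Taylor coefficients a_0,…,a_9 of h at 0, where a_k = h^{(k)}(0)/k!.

f: a_k = 4, 4, 12, 20, 44, 84, 172, 340, 684, 1364, …
Change of var in L_f (x↦r) gives L₀.
L = (1 + 5·x) + (-1 - 2·x + x^2 + 2·x^3)·Dx  (order 1).
h: a_k = 4, 4, 8, 0, 16, -16, 48, -80, 176, -336, …
ICs: h(0) = 4.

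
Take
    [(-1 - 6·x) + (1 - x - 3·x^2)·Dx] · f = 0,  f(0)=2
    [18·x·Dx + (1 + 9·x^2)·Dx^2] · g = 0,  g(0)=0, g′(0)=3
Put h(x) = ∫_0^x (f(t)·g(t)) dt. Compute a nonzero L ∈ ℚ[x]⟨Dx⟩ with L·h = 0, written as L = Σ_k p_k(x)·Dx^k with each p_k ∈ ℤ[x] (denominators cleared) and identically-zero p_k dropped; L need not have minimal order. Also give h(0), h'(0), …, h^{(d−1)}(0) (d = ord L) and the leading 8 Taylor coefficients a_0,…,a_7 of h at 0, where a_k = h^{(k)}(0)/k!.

f: a_k = 2, 2, 8, 14, 38, 80, 194, 434, …
g: a_k = 0, 3, 0, -9, 0, 243/5, 0, -2187/7, …
Sym-product of L_f,L_g gives L₀ (≤ ord 2).
∫: right-multiply L₀ by Dx.
L = (6 + 18·x + 162·x^2)·Dx + (2 - 6·x + 36·x^2 + 162·x^3)·Dx^2 + (-1 + x - 6·x^2 + 9·x^3 + 27·x^4)·Dx^3  (order 3).
h: a_k = 0, 0, 3, 2, 3/2, 24/5, 116/5, 1056/35, …
ICs: h(0) = 0, h′(0) = 0, h′′(0) = 6.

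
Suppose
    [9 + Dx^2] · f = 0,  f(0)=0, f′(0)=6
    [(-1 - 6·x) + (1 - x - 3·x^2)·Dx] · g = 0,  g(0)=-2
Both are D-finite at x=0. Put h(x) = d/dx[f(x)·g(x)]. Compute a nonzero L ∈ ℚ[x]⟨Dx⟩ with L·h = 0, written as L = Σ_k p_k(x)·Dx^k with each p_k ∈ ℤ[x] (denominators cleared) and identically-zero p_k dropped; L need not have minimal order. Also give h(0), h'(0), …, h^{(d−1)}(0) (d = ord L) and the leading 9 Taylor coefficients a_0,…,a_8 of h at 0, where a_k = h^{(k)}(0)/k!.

f: a_k = 0, 6, 0, -9, 0, 81/20, 0, -243/280, 0, …
g: a_k = -2, -2, -8, -14, -38, -80, -194, -434, -1016, …
h₀=f·g: eliminate ⇒ L₀, order ≤ 2·1.
h₀' ⇒ L via d/dx closure of L₀.
L = (-15 - 54·x - 135·x^2 + 162·x^3 + 243·x^4) + (6·x + 54·x^2 + 108·x^3)·Dx + (1 - 4·x - 9·x^2 + 18·x^3 + 27·x^4)·Dx^2  (order 2).
h: a_k = -12, -24, -90, -264, -1641/2, -10863/5, -119373/20, -108582/7, -9066303/224, …
ICs: h(0) = -12, h′(0) = -24.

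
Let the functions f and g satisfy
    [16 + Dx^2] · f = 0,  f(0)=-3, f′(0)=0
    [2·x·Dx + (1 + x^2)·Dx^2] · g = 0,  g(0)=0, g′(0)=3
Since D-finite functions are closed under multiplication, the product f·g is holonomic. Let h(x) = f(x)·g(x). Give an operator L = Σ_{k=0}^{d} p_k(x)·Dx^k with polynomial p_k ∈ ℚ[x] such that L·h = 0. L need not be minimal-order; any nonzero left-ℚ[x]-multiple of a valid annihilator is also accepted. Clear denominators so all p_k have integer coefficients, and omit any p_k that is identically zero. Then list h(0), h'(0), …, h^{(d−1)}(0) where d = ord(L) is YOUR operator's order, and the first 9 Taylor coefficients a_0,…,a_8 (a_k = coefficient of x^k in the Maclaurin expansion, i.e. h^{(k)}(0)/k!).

f: a_k = -3, 0, 24, 0, -32, 0, 256/15, 0, -512/105, …
g: a_k = 0, 3, 0, -1, 0, 3/5, 0, -3/7, 0, …
Sym-product of L_f,L_g gives L₀ (≤ ord 4).
L = (5440 + 19136·x^2 + 25856·x^4 + 16384·x^6 + 4096·x^8) + (1152·x + 3200·x^3 + 3072·x^5 + 1024·x^7)·Dx + (612 + 2252·x^2 + 3168·x^4 + 2048·x^6 + 512·x^8)·Dx^2 + (72·x + 200·x^3 + 192·x^5 + 64·x^7)·Dx^3 + (17 + 66·x^2 + 97·x^4 + 64·x^6 + 16·x^8)·Dx^4  (order 4).
h: a_k = 0, -9, 0, 75, 0, -609/5, 0, 3461/35, 0, …
ICs: h(0) = 0, h′(0) = -9, h′′(0) = 0, h′′′(0) = 450.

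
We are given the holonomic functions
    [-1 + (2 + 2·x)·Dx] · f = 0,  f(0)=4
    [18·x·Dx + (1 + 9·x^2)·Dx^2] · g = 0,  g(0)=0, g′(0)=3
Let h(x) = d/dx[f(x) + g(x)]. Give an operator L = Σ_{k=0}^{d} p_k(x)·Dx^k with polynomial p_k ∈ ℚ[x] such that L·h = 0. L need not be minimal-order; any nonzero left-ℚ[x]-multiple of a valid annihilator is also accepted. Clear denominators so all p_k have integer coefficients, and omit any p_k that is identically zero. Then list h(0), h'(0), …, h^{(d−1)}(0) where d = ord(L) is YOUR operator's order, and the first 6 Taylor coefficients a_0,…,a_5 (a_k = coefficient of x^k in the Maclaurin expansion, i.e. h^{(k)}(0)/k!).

L = (-36 - 90·x + 972·x^2 + 486·x^3) + (-75 - 144·x + 1818·x^2 + 3888·x^3 + 1701·x^4)·Dx + (-2 + 70·x + 108·x^2 + 684·x^3 + 1134·x^4 + 486·x^5)·Dx^2  (order 2).
h: a_k = 5, -1, -105/4, -5/8, 15587/64, -63/128, …
ICs: h(0) = 5, h′(0) = -1.

f: a_k = 4, 2, -1/2, 1/4, -5/32, 7/64, …
g: a_k = 0, 3, 0, -9, 0, 243/5, …
Sum ⇒ L₀ = lclm(L_f,L_g) in ℚ(x)⟨Dx⟩.
Derive L from L₀ (diff closure).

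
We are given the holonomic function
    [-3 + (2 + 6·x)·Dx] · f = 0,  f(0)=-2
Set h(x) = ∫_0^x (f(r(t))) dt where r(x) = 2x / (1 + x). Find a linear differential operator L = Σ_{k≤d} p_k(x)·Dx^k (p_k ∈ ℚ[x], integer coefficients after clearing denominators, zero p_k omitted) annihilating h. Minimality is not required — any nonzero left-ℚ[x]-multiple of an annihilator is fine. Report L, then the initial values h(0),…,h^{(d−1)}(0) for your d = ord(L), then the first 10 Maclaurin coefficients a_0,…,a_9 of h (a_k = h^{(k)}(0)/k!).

f: a_k = -2, -3, 9/4, -27/8, 405/64, -1701/128, 15309/512, -72171/1024, 2814669/16384, -14073345/32768, …
L₀ from L_f via x↦r, Dx↦r'^{-1}Dx.
h=∫₀ˣh₀: take L = L₀·Dx.
L = -3·Dx + (1 + 8·x + 7·x^2)·Dx^2  (order 2).
h: a_k = 0, -2, -3, 5, -51/4, 861/20, -1379/8, 6141/8, -234975/64, 3549407/192, …
ICs: h(0) = 0, h′(0) = -2.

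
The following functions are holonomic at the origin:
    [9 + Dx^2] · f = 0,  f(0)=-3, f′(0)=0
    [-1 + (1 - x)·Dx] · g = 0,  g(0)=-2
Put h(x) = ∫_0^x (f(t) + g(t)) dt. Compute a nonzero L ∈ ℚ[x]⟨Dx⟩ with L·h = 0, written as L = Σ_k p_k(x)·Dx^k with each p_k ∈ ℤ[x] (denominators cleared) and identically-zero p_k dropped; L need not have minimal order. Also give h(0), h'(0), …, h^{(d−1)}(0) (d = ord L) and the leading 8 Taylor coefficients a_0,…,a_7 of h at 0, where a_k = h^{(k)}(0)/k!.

L = (-135 + 162·x - 81·x^2)·Dx + (99 - 261·x + 243·x^2 - 81·x^3)·Dx^2 + (-15 + 18·x - 9·x^2)·Dx^3 + (11 - 29·x + 27·x^2 - 9·x^3)·Dx^4  (order 4).
h: a_k = 0, -5, -1, 23/6, -1/2, -97/40, -1/3, 83/560, …
ICs: h(0) = 0, h′(0) = -5, h′′(0) = -2, h′′′(0) = 23.

f: a_k = -3, 0, 27/2, 0, -81/8, 0, 243/80, 0, …
g: a_k = -2, -2, -2, -2, -2, -2, -2, -2, …
Sum ⇒ L₀ = lclm(L_f,L_g) in ℚ(x)⟨Dx⟩.
h=∫h₀ ⇒ L = L₀·Dx.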